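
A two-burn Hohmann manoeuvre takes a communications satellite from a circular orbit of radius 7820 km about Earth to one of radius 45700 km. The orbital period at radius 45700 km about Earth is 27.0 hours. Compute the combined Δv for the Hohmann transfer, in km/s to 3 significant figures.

Δv = 3.55 km/s

From Kepler's third law T² = 4π²r³/μ at r = 45700 km, T = 27.0 hours = 27.0 × 3600 s = 97200 s: μ = 4π²r³/T² = 3.98819×10^5 km³/s².
Transfer-ellipse semi-major axis a_t = (r₁ + r₂)/2 = (7820 + 45700)/2 = 26760 km.
At r₁ the circular-orbit speed is v₁ = √(μ/r₁) = 7.1414 km/s.
Transfer-orbit speed at r₁ (v² = μ(2/r − 1/a)): v_p = √[μ(2/r₁ − 1/a_t)] = 9.3325 km/s.
First burn Δv₁ = |v_p − v₁| = 2.191 km/s.
At r₂, v₂ = √(μ/r₂) = 2.954 km/s.
Transfer-orbit speed at r₂: v_a = √[μ(2/r₂ − 1/a_t)] = 1.597 km/s.
Second burn Δv₂ = |v₂ − v_a| = 1.357 km/s.
Δv = Δv₁ + Δv₂ = 2.191 + 1.357 = 3.548 km/s.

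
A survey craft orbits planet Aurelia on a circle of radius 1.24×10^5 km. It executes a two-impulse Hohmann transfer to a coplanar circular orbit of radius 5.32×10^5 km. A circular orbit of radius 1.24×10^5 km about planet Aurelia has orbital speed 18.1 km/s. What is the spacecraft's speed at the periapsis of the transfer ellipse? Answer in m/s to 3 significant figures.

v = 23100 m/s

From the circular-orbit relation v² = μ/r at r = 1.24×10^5 km: μ = v²r = (18.1)² × 1.24×10^5 = 4.06236×10^7 km³/s².
The Hohmann ellipse has a_t = (r₁ + r₂)/2 = 3.280×10^5 km.
The periapsis of the transfer ellipse is at r = 1.240×10^5 km.
Vis-viva: v = √[μ(2/r − 1/a_t)] = √[4.06236×10^7 × (2/1.240×10^5 − 1/3.280×10^5)] = 23.05 km/s.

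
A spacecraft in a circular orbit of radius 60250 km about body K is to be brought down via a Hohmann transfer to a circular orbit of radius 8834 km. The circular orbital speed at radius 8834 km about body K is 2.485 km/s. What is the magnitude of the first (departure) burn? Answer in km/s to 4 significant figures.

From the circular-orbit relation v² = μ/r at r = 8834 km: μ = v²r = (2.485)² × 8834 = 54551.9 km³/s².
The Hohmann ellipse has a_t = (r₁ + r₂)/2 = 34542 km.
Circular speed at r = 60250 km: v_c = √(μ/r) = 0.9515 km/s.
Transfer-orbit speed at the same r (vis-viva, a = a_t): v_t = √[μ(2/r − 1/a_t)] = 0.4812 km/s.
Δv₁ = |v_t − v_c| = |0.4812 − 0.9515| = 0.4703 km/s.

Δv₁ = 0.4703 km/s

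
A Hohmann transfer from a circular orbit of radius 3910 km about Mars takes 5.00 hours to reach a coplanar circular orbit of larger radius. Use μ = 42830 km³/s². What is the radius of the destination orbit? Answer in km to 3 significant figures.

Transfer time t = 5.00 hours = 18000 s, and t = π√(a_t³/μ).
So a_t = (μ t²/π²)^(1/3) = (42830 × (18000)² / π²)^(1/3) = 11203 km.
Since a_t = (r₁ + r₂)/2, r₂ = 2a_t − r₁ = 2×11203 − 3910 = 18496 km.

r₂ = 18500 km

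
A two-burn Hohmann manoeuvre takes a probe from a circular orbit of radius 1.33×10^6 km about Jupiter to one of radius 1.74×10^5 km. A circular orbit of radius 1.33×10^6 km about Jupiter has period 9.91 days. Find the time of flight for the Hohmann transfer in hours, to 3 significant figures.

t = 50.6 hours

From Kepler's third law T² = 4π²r³/μ at r = 1.33×10^6 km, T = 9.91 days = 9.91 × 86400 s = 8.56224×10^5 s: μ = 4π²r³/T² = 1.26689×10^8 km³/s².
Semi-major axis of the transfer orbit: a_t = (1.330×10^6 + 1.740×10^5)/2 = 7.520×10^5 km.
Half the transfer-orbit period gives t = π√(a_t³/μ) = 1.820×10^5 s.
Converting: 1.820×10^5 s ÷ 3600 s/hour = 50.6 hours.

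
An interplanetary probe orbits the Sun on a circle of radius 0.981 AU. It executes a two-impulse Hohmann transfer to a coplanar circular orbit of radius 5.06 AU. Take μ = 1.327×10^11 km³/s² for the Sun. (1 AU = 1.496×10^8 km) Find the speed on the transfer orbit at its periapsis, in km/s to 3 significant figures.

v = 38.9 km/s

In km: r₁ = 0.981 × 1.496×10^8 = 1.467576×10^8 km; r₂ = 5.06 × 1.496×10^8 = 7.56976×10^8 km.
Transfer-ellipse semi-major axis a_t = (r₁ + r₂)/2 = (1.467576×10^8 + 7.56976×10^8)/2 = 4.518668×10^8 km.
At periapsis, r = 1.467576×10^8 km.
From the vis-viva equation, v = √[μ(2/r − 1/a_t)] = 38.92 km/s.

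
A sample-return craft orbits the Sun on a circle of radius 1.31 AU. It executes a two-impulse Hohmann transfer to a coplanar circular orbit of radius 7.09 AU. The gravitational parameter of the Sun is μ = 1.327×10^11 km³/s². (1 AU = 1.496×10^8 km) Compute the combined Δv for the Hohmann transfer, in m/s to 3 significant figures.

In km: r₁ = 1.31 × 1.496×10^8 = 1.95976×10^8 km; r₂ = 7.09 × 1.496×10^8 = 1.060664×10^9 km.
Transfer-ellipse semi-major axis a_t = (r₁ + r₂)/2 = (1.95976×10^8 + 1.060664×10^9)/2 = 6.2832×10^8 km.
Circular speed at r₁: v₁ = √(μ/r₁) = √(1.327×10^11/1.95976×10^8) = 26.0216 km/s.
Transfer-orbit speed at r₁ (vis-viva equation): v_p = √[μ(2/r₁ − 1/a_t)] = 33.8090 km/s.
First burn Δv₁ = |v_p − v₁| = 7.7874 km/s.
Circular speed at r₂: v₂ = √(μ/r₂) = 11.1853 km/s.
Transfer-orbit speed at r₂: v_a = √[μ(2/r₂ − 1/a_t)] = 6.24680 km/s.
Second burn Δv₂ = |v₂ − v_a| = 4.9385 km/s.
Total Δv = Δv₁ + Δv₂ = 12.73 km/s.

Δv = 12700 m/s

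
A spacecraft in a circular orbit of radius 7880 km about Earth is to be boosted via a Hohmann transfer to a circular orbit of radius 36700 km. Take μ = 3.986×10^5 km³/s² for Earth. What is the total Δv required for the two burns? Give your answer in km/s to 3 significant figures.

Δv = 3.35 km/s

Transfer-ellipse semi-major axis a_t = (r₁ + r₂)/2 = (7880 + 36700)/2 = 22290 km.
Circular speed at r₁: v₁ = √(μ/r₁) = √(3.986×10^5/7880) = 7.112 km/s.
Transfer-orbit speed at r₁ (vis-viva): v_p = √[μ(2/r₁ − 1/a_t)] = 9.126 km/s.
First burn Δv₁ = |v_p − v₁| = 2.014 km/s.
Circular speed at r₂: v₂ = √(μ/r₂) = 3.2956 km/s.
Transfer-orbit speed at r₂: v_a = √[μ(2/r₂ − 1/a_t)] = 1.9595 km/s.
Second burn Δv₂ = |v₂ − v_a| = 1.336 km/s.
Total Δv = Δv₁ + Δv₂ = 3.350 km/s.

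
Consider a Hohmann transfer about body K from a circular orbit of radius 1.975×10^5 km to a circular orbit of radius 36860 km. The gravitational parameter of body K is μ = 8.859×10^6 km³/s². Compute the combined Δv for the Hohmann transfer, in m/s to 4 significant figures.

Δv = 7565 m/s

Transfer-ellipse semi-major axis a_t = (r₁ + r₂)/2 = (1.975×10^5 + 36860)/2 = 1.1718×10^5 km.
At r₁ the circular-orbit speed is v₁ = √(μ/r₁) = 6.697 km/s.
On the transfer ellipse at r₁, v² = μ(2/r − 1/a) gives v_a = √[μ(2/r₁ − 1/a_t)] = 3.756 km/s.
First burn Δv₁ = |v_a − v₁| = 2.941 km/s.
At r₂, v₂ = √(μ/r₂) = 15.503 km/s.
Transfer-orbit speed at r₂: v_p = √[μ(2/r₂ − 1/a_t)] = 20.127 km/s.
Second burn Δv₂ = |v₂ − v_p| = 4.624 km/s.
Total Δv = Δv₁ + Δv₂ = 7.565 km/s.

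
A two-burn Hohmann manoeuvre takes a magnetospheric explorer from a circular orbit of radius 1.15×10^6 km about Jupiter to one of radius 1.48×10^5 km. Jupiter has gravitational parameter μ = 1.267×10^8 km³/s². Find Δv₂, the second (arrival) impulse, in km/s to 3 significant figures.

The Hohmann ellipse has a_t = (r₁ + r₂)/2 = 6.490×10^5 km.
On the circular orbit at r = 1.480×10^5 km, v_c = √(μ/r) = 29.259 km/s.
Transfer-orbit speed at the same r (vis-viva, a = a_t): v_t = √[μ(2/r − 1/a_t)] = 38.948 km/s.
Δv₂ = |v_t − v_c| = |38.948 − 29.259| = 9.689 km/s.

Δv₂ = 9.69 km/s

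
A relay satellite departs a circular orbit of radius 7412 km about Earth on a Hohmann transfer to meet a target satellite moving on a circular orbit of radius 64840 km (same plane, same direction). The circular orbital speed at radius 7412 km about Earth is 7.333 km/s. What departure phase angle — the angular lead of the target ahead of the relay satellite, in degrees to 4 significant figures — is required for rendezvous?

φ = 105.1°

From the circular-orbit relation v² = μ/r at r = 7412 km: μ = v²r = (7.333)² × 7412 = 3.98565×10^5 km³/s².
Transfer-ellipse semi-major axis a_t = (r₁ + r₂)/2 = (7412 + 64840)/2 = 36126 km.
The half-period of the transfer ellipse is t = π√(a_t³/μ) = 34169 s.
The target's mean motion on its circular orbit is ω₂ = √(μ/r₂³) = 3.8237×10^-5 rad/s.
Angle swept by the target during transfer: ω₂·t = 1.3065 rad = 74.86°.
Arrival is 180° from departure on the ellipse, so φ = 180° − 74.86° = 105.1°.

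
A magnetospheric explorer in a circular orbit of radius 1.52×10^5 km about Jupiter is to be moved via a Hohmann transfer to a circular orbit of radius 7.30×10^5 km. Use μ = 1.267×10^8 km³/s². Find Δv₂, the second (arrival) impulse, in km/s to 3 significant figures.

Δv₂ = 5.44 km/s

Semi-major axis of the transfer orbit: a_t = (1.520×10^5 + 7.300×10^5)/2 = 4.410×10^5 km.
On the circular orbit at r = 7.300×10^5 km, v_c = √(μ/r) = 13.174 km/s.
Vis-viva on the transfer ellipse at r = 7.300×10^5 km gives v_t = √[μ(2/r − 1/a_t)] = 7.7344 km/s.
Δv₂ = |v_t − v_c| = |7.7344 − 13.174| = 5.440 km/s.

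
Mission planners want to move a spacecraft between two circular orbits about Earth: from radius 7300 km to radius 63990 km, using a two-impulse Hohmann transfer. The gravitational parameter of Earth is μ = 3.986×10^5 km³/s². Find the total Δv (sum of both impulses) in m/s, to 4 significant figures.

Transfer-ellipse semi-major axis a_t = (r₁ + r₂)/2 = (7300 + 63990)/2 = 35645 km.
Circular speed at r₁: v₁ = √(μ/r₁) = √(3.986×10^5/7300) = 7.3894 km/s.
Transfer-orbit speed at r₁ (vis-viva equation): v_p = √[μ(2/r₁ − 1/a_t)] = 9.9007 km/s.
First burn Δv₁ = |v_p − v₁| = 2.5113 km/s.
At r₂, v₂ = √(μ/r₂) = 2.4958 km/s.
Transfer-orbit speed at r₂: v_a = √[μ(2/r₂ − 1/a_t)] = 1.1295 km/s.
Second burn Δv₂ = |v₂ − v_a| = 1.3663 km/s.
Total Δv = Δv₁ + Δv₂ = 3.878 km/s.

Δv = 3878 m/s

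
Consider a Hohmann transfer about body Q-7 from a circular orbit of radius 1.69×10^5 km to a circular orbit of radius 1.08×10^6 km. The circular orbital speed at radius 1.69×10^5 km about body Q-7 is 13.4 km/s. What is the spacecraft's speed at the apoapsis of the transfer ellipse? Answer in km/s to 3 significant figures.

From the circular-orbit relation v² = μ/r at r = 1.69×10^5 km: μ = v²r = (13.4)² × 1.69×10^5 = 3.03456×10^7 km³/s².
Semi-major axis of the transfer orbit: a_t = (1.690×10^5 + 1.080×10^6)/2 = 6.245×10^5 km.
The apoapsis of the transfer ellipse is at r = 1.080×10^6 km.
Vis-viva: v = √[μ(2/r − 1/a_t)] = √[3.03456×10^7 × (2/1.080×10^6 − 1/6.245×10^5)] = 2.757 km/s.

v = 2.76 km/s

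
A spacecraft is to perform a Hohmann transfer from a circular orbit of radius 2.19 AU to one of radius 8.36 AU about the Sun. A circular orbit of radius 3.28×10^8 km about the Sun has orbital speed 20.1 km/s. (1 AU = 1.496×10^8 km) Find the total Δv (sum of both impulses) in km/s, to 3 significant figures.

Δv = 8.87 km/s

From the circular-orbit relation v² = μ/r at r = 3.28×10^8 km: μ = v²r = (20.1)² × 3.28×10^8 = 1.32515×10^11 km³/s².
In km: r₁ = 2.19 × 1.496×10^8 = 3.27624×10^8 km; r₂ = 8.36 × 1.496×10^8 = 1.250656×10^9 km.
Transfer-ellipse semi-major axis a_t = (r₁ + r₂)/2 = (3.27624×10^8 + 1.250656×10^9)/2 = 7.8914×10^8 km.
Circular speed at r₁: v₁ = √(μ/r₁) = √(1.32515×10^11/3.27624×10^8) = 20.1115 km/s.
On the transfer ellipse at r₁, vis-viva equation gives v_p = √[μ(2/r₁ − 1/a_t)] = 25.3184 km/s.
First burn Δv₁ = |v_p − v₁| = 5.207 km/s.
At r₂, v₂ = √(μ/r₂) = 10.2935 km/s.
Transfer-orbit speed at r₂: v_a = √[μ(2/r₂ − 1/a_t)] = 6.63246 km/s.
Second burn Δv₂ = |v₂ − v_a| = 3.661 km/s.
Total Δv = Δv₁ + Δv₂ = 8.868 km/s.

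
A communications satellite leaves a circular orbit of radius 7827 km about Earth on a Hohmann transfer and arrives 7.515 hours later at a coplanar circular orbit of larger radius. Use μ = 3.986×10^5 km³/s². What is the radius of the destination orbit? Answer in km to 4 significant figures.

Transfer time t = 7.515 hours = 27054 s, and t = π√(a_t³/μ).
So a_t = (μ t²/π²)^(1/3) = (3.986×10^5 × (27054)² / π²)^(1/3) = 30920 km.
Since a_t = (r₁ + r₂)/2, r₂ = 2a_t − r₁ = 2×30920 − 7827 = 54013 km.

r₂ = 54010 km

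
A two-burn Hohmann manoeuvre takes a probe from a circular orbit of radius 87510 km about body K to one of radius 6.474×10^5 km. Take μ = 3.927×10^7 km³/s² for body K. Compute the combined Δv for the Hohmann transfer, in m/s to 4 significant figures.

The Hohmann ellipse has a_t = (r₁ + r₂)/2 = 3.67455×10^5 km.
Circular speed at r₁: v₁ = √(μ/r₁) = √(3.927×10^7/87510) = 21.184 km/s.
On the transfer ellipse at r₁, vis-viva gives v_p = √[μ(2/r₁ − 1/a_t)] = 28.118 km/s.
First burn Δv₁ = |v_p − v₁| = 6.934 km/s.
At r₂, v₂ = √(μ/r₂) = 7.78833 km/s.
Transfer-orbit speed at r₂: v_a = √[μ(2/r₂ − 1/a_t)] = 3.80076 km/s.
Second burn Δv₂ = |v₂ − v_a| = 3.988 km/s.
Δv = Δv₁ + Δv₂ = 6.934 + 3.988 = 10.92 km/s.

Δv = 10920 m/s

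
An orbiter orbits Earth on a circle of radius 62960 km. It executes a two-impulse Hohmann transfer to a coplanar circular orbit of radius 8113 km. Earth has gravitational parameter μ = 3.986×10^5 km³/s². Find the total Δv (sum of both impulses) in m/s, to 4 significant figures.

The Hohmann ellipse has a_t = (r₁ + r₂)/2 = 35536.5 km.
At r₁ the circular-orbit speed is v₁ = √(μ/r₁) = 2.516 km/s.
Transfer-orbit speed at r₁ (v² = μ(2/r − 1/a)): v_a = √[μ(2/r₁ − 1/a_t)] = 1.202 km/s.
First burn Δv₁ = |v_a − v₁| = 1.314 km/s.
At r₂, v₂ = √(μ/r₂) = 7.0094 km/s.
Transfer-orbit speed at r₂: v_p = √[μ(2/r₂ − 1/a_t)] = 9.3298 km/s.
Second burn Δv₂ = |v₂ − v_p| = 2.320 km/s.
Δv = Δv₁ + Δv₂ = 1.314 + 2.320 = 3.634 km/s.

Δv = 3634 m/s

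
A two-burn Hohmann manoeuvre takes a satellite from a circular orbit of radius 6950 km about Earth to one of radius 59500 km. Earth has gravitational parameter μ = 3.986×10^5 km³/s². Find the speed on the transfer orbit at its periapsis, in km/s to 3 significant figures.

Semi-major axis of the transfer orbit: a_t = (6950 + 59500)/2 = 33225 km.
At periapsis, r = 6950 km.
From the vis-viva equation, v = √[μ(2/r − 1/a_t)] = 10.13 km/s.

v = 10.1 km/s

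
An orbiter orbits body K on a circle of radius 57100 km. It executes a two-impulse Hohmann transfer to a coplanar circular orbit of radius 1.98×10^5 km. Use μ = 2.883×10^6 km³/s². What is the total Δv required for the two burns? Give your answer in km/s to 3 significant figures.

Semi-major axis of the transfer orbit: a_t = (57100 + 1.980×10^5)/2 = 1.2755×10^5 km.
Circular speed at r₁: v₁ = √(μ/r₁) = √(2.883×10^6/57100) = 7.106 km/s.
Transfer-orbit speed at r₁ (v² = μ(2/r − 1/a)): v_p = √[μ(2/r₁ − 1/a_t)] = 8.853 km/s.
First burn Δv₁ = |v_p − v₁| = 1.747 km/s.
At r₂, v₂ = √(μ/r₂) = 3.816 km/s.
Transfer-orbit speed at r₂: v_a = √[μ(2/r₂ − 1/a_t)] = 2.553 km/s.
Second burn Δv₂ = |v₂ − v_a| = 1.263 km/s.
Total Δv = Δv₁ + Δv₂ = 3.010 km/s.

Δv = 3.01 km/s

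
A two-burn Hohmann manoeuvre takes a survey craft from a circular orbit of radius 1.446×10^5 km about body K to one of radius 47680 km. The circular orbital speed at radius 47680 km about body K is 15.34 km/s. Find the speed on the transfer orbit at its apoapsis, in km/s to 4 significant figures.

From the circular-orbit relation v² = μ/r at r = 47680 km: μ = v²r = (15.34)² × 47680 = 1.12198×10^7 km³/s².
Transfer-ellipse semi-major axis a_t = (r₁ + r₂)/2 = (1.446×10^5 + 47680)/2 = 96140 km.
At apoapsis, r = 1.446×10^5 km.
From the vis-viva equation, v = √[μ(2/r − 1/a_t)] = 6.203 km/s.

v = 6.203 km/s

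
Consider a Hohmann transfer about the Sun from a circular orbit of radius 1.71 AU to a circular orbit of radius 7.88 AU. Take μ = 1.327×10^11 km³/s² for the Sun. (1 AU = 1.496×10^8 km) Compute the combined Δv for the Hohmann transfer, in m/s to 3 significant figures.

Δv = 10700 m/s

In km: r₁ = 1.71 × 1.496×10^8 = 2.55816×10^8 km; r₂ = 7.88 × 1.496×10^8 = 1.178848×10^9 km.
Transfer-ellipse semi-major axis a_t = (r₁ + r₂)/2 = (2.55816×10^8 + 1.178848×10^9)/2 = 7.17332×10^8 km.
At r₁ the circular-orbit speed is v₁ = √(μ/r₁) = 22.77569 km/s.
Transfer-orbit speed at r₁ (vis-viva equation): v_p = √[μ(2/r₁ − 1/a_t)] = 29.19715 km/s.
First burn Δv₁ = |v_p − v₁| = 6.4215 km/s.
At r₂, v₂ = √(μ/r₂) = 10.6098 km/s.
Transfer-orbit speed at r₂: v_a = √[μ(2/r₂ − 1/a_t)] = 6.33593 km/s.
Second burn Δv₂ = |v₂ − v_a| = 4.2739 km/s.
Total Δv = Δv₁ + Δv₂ = 10.70 km/s.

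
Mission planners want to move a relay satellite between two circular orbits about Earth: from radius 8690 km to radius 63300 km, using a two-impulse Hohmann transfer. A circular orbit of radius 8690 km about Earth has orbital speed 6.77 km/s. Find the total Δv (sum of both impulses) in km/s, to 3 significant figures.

From the circular-orbit relation v² = μ/r at r = 8690 km: μ = v²r = (6.77)² × 8690 = 3.98288×10^5 km³/s².
Transfer-ellipse semi-major axis a_t = (r₁ + r₂)/2 = (8690 + 63300)/2 = 35995 km.
Circular speed at r₁: v₁ = √(μ/r₁) = √(3.98288×10^5/8690) = 6.770 km/s.
Transfer-orbit speed at r₁ (vis-viva equation): v_p = √[μ(2/r₁ − 1/a_t)] = 8.978 km/s.
First burn Δv₁ = |v_p − v₁| = 2.208 km/s.
At r₂, v₂ = √(μ/r₂) = 2.508 km/s.
Transfer-orbit speed at r₂: v_a = √[μ(2/r₂ − 1/a_t)] = 1.232 km/s.
Second burn Δv₂ = |v₂ − v_a| = 1.276 km/s.
Δv = Δv₁ + Δv₂ = 2.208 + 1.276 = 3.484 km/s.

Δv = 3.48 km/s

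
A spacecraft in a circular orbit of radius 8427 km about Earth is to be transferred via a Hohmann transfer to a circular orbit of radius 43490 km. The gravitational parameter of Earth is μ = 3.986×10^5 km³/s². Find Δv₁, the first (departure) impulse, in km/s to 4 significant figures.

The Hohmann ellipse has a_t = (r₁ + r₂)/2 = 25958.5 km.
On the circular orbit at r = 8427 km, v_c = √(μ/r) = 6.878 km/s.
Transfer-orbit speed at the same r (vis-viva, a = a_t): v_t = √[μ(2/r − 1/a_t)] = 8.902 km/s.
Δv₁ = |v_t − v_c| = |8.902 − 6.878| = 2.024 km/s.

Δv₁ = 2.024 km/s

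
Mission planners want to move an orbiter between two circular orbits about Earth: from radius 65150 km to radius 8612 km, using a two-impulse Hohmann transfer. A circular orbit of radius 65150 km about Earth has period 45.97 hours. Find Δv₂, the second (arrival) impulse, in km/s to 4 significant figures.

Δv₂ = 2.239 km/s

From Kepler's third law T² = 4π²r³/μ at r = 65150 km, T = 45.97 hours = 45.97 × 3600 s = 1.65492×10^5 s: μ = 4π²r³/T² = 3.98611×10^5 km³/s².
Transfer-ellipse semi-major axis a_t = (r₁ + r₂)/2 = (65150 + 8612)/2 = 36881 km.
Circular speed at r = 8612 km: v_c = √(μ/r) = 6.803 km/s.
Vis-viva on the transfer ellipse at r = 8612 km gives v_t = √[μ(2/r − 1/a_t)] = 9.042 km/s.
Δv₂ = |v_t − v_c| = |9.042 − 6.803| = 2.239 km/s.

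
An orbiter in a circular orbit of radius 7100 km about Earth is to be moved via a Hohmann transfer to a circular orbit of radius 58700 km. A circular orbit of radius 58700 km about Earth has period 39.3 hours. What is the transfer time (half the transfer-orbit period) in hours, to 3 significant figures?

From Kepler's third law T² = 4π²r³/μ at r = 58700 km, T = 39.3 hours = 39.3 × 3600 s = 1.4148×10^5 s: μ = 4π²r³/T² = 3.98918×10^5 km³/s².
Semi-major axis of the transfer orbit: a_t = (7100 + 58700)/2 = 32900 km.
By Kepler's third law the transfer-orbit period is T = 2π√(a_t³/μ), so t = T/2 = 29683 s.
Converting: 29683 s ÷ 3600 s/hour = 8.25 hours.

t = 8.25 hours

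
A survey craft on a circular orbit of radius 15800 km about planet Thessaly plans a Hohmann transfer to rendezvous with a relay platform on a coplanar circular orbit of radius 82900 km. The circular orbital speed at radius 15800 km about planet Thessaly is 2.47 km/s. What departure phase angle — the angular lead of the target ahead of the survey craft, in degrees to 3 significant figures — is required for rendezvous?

From the circular-orbit relation v² = μ/r at r = 15800 km: μ = v²r = (2.47)² × 15800 = 96394.2 km³/s².
The Hohmann ellipse has a_t = (r₁ + r₂)/2 = 49350 km.
Transfer time t = π√(a_t³/μ) = 1.1093×10^5 s.
Target angular speed ω₂ = √(μ/r₂³) = 1.3007×10^-5 rad/s.
Angle swept by the target during transfer: ω₂·t = 1.4429 rad = 82.67°.
The survey craft traverses 180° on the transfer ellipse, so the target must lead by 180° − 82.67° = 97.3°.

φ = 97.3°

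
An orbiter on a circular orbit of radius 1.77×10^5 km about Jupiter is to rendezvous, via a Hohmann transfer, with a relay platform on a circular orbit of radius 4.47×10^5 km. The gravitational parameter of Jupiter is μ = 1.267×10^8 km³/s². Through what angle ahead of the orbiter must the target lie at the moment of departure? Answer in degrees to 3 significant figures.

φ = 75.0°

The Hohmann ellipse has a_t = (r₁ + r₂)/2 = 3.120×10^5 km.
Transfer time t = π√(a_t³/μ) = 48640 s.
Target angular speed ω₂ = √(μ/r₂³) = 3.766×10^-5 rad/s.
Angle swept by the target during transfer: ω₂·t = 1.832 rad = 105.0°.
The orbiter traverses 180° on the transfer ellipse, so the target must lead by 180° − 105.0° = 75.0°.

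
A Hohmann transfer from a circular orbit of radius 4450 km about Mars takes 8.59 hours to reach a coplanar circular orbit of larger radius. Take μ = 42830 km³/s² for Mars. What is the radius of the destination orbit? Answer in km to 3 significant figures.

Transfer time t = 8.59 hours = 30924 s, and t = π√(a_t³/μ).
So a_t = (μ t²/π²)^(1/3) = (42830 × (30924)² / π²)^(1/3) = 16070 km.
Since a_t = (r₁ + r₂)/2, r₂ = 2a_t − r₁ = 2×16070 − 4450 = 27690 km.

r₂ = 27700 km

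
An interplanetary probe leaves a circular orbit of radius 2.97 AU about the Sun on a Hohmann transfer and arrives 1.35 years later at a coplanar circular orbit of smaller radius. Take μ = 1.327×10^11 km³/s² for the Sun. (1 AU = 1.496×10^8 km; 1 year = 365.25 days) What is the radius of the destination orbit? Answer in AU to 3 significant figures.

r₂ = 0.908 AU

In km: r₁ = 2.97 × 1.496×10^8 = 4.44312×10^8 km.
Transfer time t = 1.35 years × 365.25 × 86400 s = 4.260276×10^7 s, and t = π√(a_t³/μ).
So a_t = (μ t²/π²)^(1/3) = (1.327×10^11 × (4.260276×10^7)² / π²)^(1/3) = 2.9006×10^8 km.
Since a_t = (r₁ + r₂)/2, r₂ = 2a_t − r₁ = 2×2.9006×10^8 − 4.44312×10^8 = 1.35808×10^8 km.
In AU: r₂ = 1.35808×10^8 / 1.496×10^8 = 0.908 AU.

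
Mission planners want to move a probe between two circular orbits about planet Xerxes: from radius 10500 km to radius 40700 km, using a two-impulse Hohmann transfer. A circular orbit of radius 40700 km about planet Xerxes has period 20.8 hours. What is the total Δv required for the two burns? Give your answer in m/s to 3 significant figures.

Δv = 2980 m/s

From Kepler's third law T² = 4π²r³/μ at r = 40700 km, T = 20.8 hours = 20.8 × 3600 s = 74880 s: μ = 4π²r³/T² = 4.74691×10^5 km³/s².
Transfer-ellipse semi-major axis a_t = (r₁ + r₂)/2 = (10500 + 40700)/2 = 25600 km.
At r₁ the circular-orbit speed is v₁ = √(μ/r₁) = 6.724 km/s.
On the transfer ellipse at r₁, vis-viva equation gives v_p = √[μ(2/r₁ − 1/a_t)] = 8.478 km/s.
First burn Δv₁ = |v_p − v₁| = 1.754 km/s.
Circular speed at r₂: v₂ = √(μ/r₂) = 3.415 km/s.
Transfer-orbit speed at r₂: v_a = √[μ(2/r₂ − 1/a_t)] = 2.187 km/s.
Second burn Δv₂ = |v₂ − v_a| = 1.228 km/s.
Δv = Δv₁ + Δv₂ = 1.754 + 1.228 = 2.982 km/s.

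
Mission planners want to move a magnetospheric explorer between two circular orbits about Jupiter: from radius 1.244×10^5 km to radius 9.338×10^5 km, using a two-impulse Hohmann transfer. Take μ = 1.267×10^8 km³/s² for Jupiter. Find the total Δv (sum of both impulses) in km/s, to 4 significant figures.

Transfer-ellipse semi-major axis a_t = (r₁ + r₂)/2 = (1.244×10^5 + 9.338×10^5)/2 = 5.291×10^5 km.
Circular speed at r₁: v₁ = √(μ/r₁) = √(1.267×10^8/1.244×10^5) = 31.914 km/s.
Transfer-orbit speed at r₁ (vis-viva): v_p = √[μ(2/r₁ − 1/a_t)] = 42.397 km/s.
First burn Δv₁ = |v_p − v₁| = 10.48 km/s.
Circular speed at r₂: v₂ = √(μ/r₂) = 11.648 km/s.
Transfer-orbit speed at r₂: v_a = √[μ(2/r₂ − 1/a_t)] = 5.6481 km/s.
Second burn Δv₂ = |v₂ − v_a| = 6.000 km/s.
Total Δv = Δv₁ + Δv₂ = 16.48 km/s.

Δv = 16.48 km/s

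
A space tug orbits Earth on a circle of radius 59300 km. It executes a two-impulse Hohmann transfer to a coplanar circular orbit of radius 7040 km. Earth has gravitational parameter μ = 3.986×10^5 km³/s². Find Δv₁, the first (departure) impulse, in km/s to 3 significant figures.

Δv₁ = 1.40 km/s

Transfer-ellipse semi-major axis a_t = (r₁ + r₂)/2 = (59300 + 7040)/2 = 33170 km.
Circular speed at r = 59300 km: v_c = √(μ/r) = 2.5926 km/s.
Transfer-orbit speed at the same r (vis-viva, a = a_t): v_t = √[μ(2/r − 1/a_t)] = 1.1944 km/s.
Δv₁ = |v_t − v_c| = |1.1944 − 2.5926| = 1.398 km/s.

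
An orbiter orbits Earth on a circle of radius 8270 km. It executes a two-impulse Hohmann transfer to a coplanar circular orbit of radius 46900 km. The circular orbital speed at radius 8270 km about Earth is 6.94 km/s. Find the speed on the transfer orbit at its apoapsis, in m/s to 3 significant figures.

From the circular-orbit relation v² = μ/r at r = 8270 km: μ = v²r = (6.94)² × 8270 = 3.98313×10^5 km³/s².
Transfer-ellipse semi-major axis a_t = (r₁ + r₂)/2 = (8270 + 46900)/2 = 27585 km.
The apoapsis of the transfer ellipse is at r = 46900 km.
Vis-viva: v = √[μ(2/r − 1/a_t)] = √[3.98313×10^5 × (2/46900 − 1/27585)] = 1.596 km/s.

v = 1600 m/s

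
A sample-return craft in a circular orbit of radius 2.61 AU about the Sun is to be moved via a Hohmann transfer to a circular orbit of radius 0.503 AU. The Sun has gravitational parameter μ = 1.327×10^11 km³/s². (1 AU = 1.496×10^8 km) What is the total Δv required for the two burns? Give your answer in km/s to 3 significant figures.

Δv = 20.3 km/s

In km: r₁ = 2.61 × 1.496×10^8 = 3.90456×10^8 km; r₂ = 0.503 × 1.496×10^8 = 7.52488×10^7 km.
Semi-major axis of the transfer orbit: a_t = (3.90456×10^8 + 7.52488×10^7)/2 = 2.328524×10^8 km.
Circular speed at r₁: v₁ = √(μ/r₁) = √(1.327×10^11/3.90456×10^8) = 18.43527 km/s.
On the transfer ellipse at r₁, vis-viva equation gives v_a = √[μ(2/r₁ − 1/a_t)] = 10.47994 km/s.
First burn Δv₁ = |v_a − v₁| = 7.9553 km/s.
At r₂, v₂ = √(μ/r₂) = 41.994 km/s.
Transfer-orbit speed at r₂: v_p = √[μ(2/r₂ − 1/a_t)] = 54.379 km/s.
Second burn Δv₂ = |v₂ − v_p| = 12.385 km/s.
Δv = Δv₁ + Δv₂ = 7.9553 + 12.385 = 20.34 km/s.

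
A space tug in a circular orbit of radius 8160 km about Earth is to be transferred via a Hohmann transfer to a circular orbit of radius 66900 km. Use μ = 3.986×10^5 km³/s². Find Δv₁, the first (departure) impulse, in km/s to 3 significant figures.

Semi-major axis of the transfer orbit: a_t = (8160 + 66900)/2 = 37530 km.
Circular speed at r = 8160 km: v_c = √(μ/r) = 6.989 km/s.
Transfer-orbit speed at the same r (vis-viva, a = a_t): v_t = √[μ(2/r − 1/a_t)] = 9.331 km/s.
Δv₁ = |v_t − v_c| = |9.331 − 6.989| = 2.342 km/s.

Δv₁ = 2.34 km/s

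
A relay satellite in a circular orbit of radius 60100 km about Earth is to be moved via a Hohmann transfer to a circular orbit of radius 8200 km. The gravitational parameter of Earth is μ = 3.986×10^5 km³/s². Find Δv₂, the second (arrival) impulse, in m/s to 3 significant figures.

Δv₂ = 2280 m/s

The Hohmann ellipse has a_t = (r₁ + r₂)/2 = 34150 km.
On the circular orbit at r = 8200 km, v_c = √(μ/r) = 6.972 km/s.
Vis-viva on the transfer ellipse at r = 8200 km gives v_t = √[μ(2/r − 1/a_t)] = 9.249 km/s.
Δv₂ = |v_t − v_c| = |9.249 − 6.972| = 2.277 km/s.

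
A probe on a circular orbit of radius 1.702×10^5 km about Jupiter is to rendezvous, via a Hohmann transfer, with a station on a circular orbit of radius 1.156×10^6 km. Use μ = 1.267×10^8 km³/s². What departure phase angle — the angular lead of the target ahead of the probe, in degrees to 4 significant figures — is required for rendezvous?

φ = 101.8°

Transfer-ellipse semi-major axis a_t = (r₁ + r₂)/2 = (1.702×10^5 + 1.156×10^6)/2 = 6.631×10^5 km.
The half-period of the transfer ellipse is t = π√(a_t³/μ) = 1.50706×10^5 s.
Target angular speed ω₂ = √(μ/r₂³) = 9.05632×10^-6 rad/s.
Angle swept by the target during transfer: ω₂·t = 1.3648 rad = 78.20°.
Arrival is 180° from departure on the ellipse, so φ = 180° − 78.20° = 101.8°.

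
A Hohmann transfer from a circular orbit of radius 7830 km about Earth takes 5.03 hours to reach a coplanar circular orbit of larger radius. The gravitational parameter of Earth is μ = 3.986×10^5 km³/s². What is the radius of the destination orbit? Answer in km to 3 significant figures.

Transfer time t = 5.03 hours = 18108 s, and t = π√(a_t³/μ).
So a_t = (μ t²/π²)^(1/3) = (3.986×10^5 × (18108)² / π²)^(1/3) = 23659 km.
Since a_t = (r₁ + r₂)/2, r₂ = 2a_t − r₁ = 2×23659 − 7830 = 39488 km.

r₂ = 39500 km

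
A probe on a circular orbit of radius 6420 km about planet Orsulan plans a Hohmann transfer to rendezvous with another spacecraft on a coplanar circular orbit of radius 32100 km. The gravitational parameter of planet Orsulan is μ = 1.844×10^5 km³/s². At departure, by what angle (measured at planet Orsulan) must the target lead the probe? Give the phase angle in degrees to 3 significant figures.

The Hohmann ellipse has a_t = (r₁ + r₂)/2 = 19260 km.
Transfer time t = π√(a_t³/μ) = 19555 s.
The target's mean motion on its circular orbit is ω₂ = √(μ/r₂³) = 7.4666×10^-5 rad/s.
Angle swept by the target during transfer: ω₂·t = 1.4601 rad = 83.66°.
Arrival is 180° from departure on the ellipse, so φ = 180° − 83.66° = 96.3°.

φ = 96.3°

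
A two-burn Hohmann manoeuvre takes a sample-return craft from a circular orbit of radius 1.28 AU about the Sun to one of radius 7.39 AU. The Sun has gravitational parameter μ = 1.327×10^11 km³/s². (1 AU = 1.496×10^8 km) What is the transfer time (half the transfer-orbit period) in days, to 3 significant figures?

t = 1650 days

In km: r₁ = 1.28 × 1.496×10^8 = 1.91488×10^8 km; r₂ = 7.39 × 1.496×10^8 = 1.105544×10^9 km.
The Hohmann ellipse has a_t = (r₁ + r₂)/2 = 6.48516×10^8 km.
Transfer time t = π√(a_t³/μ) = π√((6.48516×10^8)³ / 1.327×10^11) = 1.424×10^8 s.
Converting: 1.424×10^8 s ÷ 86400 s/day = 1650 days.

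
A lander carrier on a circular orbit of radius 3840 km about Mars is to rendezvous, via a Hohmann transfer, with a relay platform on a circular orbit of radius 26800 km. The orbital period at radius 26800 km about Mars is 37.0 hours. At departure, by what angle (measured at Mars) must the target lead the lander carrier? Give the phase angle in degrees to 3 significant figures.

From Kepler's third law T² = 4π²r³/μ at r = 26800 km, T = 37.0 hours = 37.0 × 3600 s = 1.332×10^5 s: μ = 4π²r³/T² = 42830.7 km³/s².
Semi-major axis of the transfer orbit: a_t = (3840 + 26800)/2 = 15320 km.
Transfer time t = π√(a_t³/μ) = 28785 s.
The target's mean motion on its circular orbit is ω₂ = √(μ/r₂³) = 4.7171×10^-5 rad/s.
Angle swept by the target during transfer: ω₂·t = 1.3578 rad = 77.80°.
The lander carrier traverses 180° on the transfer ellipse, so the target must lead by 180° − 77.80° = 102°.

φ = 102°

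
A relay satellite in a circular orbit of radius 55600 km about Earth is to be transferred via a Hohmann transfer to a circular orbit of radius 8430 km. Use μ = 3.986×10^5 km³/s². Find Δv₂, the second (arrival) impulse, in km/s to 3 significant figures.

Semi-major axis of the transfer orbit: a_t = (55600 + 8430)/2 = 32015 km.
Circular speed at r = 8430 km: v_c = √(μ/r) = 6.876 km/s.
Transfer-orbit speed at the same r (vis-viva, a = a_t): v_t = √[μ(2/r − 1/a_t)] = 9.062 km/s.
Δv₂ = |v_t − v_c| = |9.062 − 6.876| = 2.186 km/s.

Δv₂ = 2.19 km/s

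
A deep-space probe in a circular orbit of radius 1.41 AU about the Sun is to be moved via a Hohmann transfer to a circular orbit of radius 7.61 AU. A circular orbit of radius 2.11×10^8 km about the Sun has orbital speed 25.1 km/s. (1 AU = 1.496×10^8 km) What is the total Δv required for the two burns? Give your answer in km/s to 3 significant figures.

Δv = 12.3 km/s

From the circular-orbit relation v² = μ/r at r = 2.11×10^8 km: μ = v²r = (25.1)² × 2.11×10^8 = 1.32932×10^11 km³/s².
In km: r₁ = 1.41 × 1.496×10^8 = 2.10936×10^8 km; r₂ = 7.61 × 1.496×10^8 = 1.138456×10^9 km.
The Hohmann ellipse has a_t = (r₁ + r₂)/2 = 6.74696×10^8 km.
Circular speed at r₁: v₁ = √(μ/r₁) = √(1.32932×10^11/2.10936×10^8) = 25.1038 km/s.
Transfer-orbit speed at r₁ (vis-viva): v_p = √[μ(2/r₁ − 1/a_t)] = 32.6095 km/s.
First burn Δv₁ = |v_p − v₁| = 7.506 km/s.
At r₂, v₂ = √(μ/r₂) = 10.806 km/s.
Transfer-orbit speed at r₂: v_a = √[μ(2/r₂ − 1/a_t)] = 6.0420 km/s.
Second burn Δv₂ = |v₂ − v_a| = 4.764 km/s.
Total Δv = Δv₁ + Δv₂ = 12.27 km/s.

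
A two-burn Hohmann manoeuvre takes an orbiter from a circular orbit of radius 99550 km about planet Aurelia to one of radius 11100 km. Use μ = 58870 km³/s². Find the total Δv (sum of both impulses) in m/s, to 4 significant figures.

Δv = 1211 m/s

The Hohmann ellipse has a_t = (r₁ + r₂)/2 = 55325 km.
Circular speed at r₁: v₁ = √(μ/r₁) = √(58870/99550) = 0.7690 km/s.
Transfer-orbit speed at r₁ (vis-viva equation): v_a = √[μ(2/r₁ − 1/a_t)] = 0.3445 km/s.
First burn Δv₁ = |v_a − v₁| = 0.4245 km/s.
Circular speed at r₂: v₂ = √(μ/r₂) = 2.3030 km/s.
Transfer-orbit speed at r₂: v_p = √[μ(2/r₂ − 1/a_t)] = 3.0892 km/s.
Second burn Δv₂ = |v₂ − v_p| = 0.7862 km/s.
Δv = Δv₁ + Δv₂ = 0.4245 + 0.7862 = 1.211 km/s.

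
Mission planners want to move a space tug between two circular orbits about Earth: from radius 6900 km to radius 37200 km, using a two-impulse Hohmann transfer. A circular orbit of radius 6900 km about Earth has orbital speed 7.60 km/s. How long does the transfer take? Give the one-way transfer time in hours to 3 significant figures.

From the circular-orbit relation v² = μ/r at r = 6900 km: μ = v²r = (7.60)² × 6900 = 3.98544×10^5 km³/s².
The Hohmann ellipse has a_t = (r₁ + r₂)/2 = 22050 km.
Half the transfer-orbit period gives t = π√(a_t³/μ) = 16294 s.
Converting: 16294 s ÷ 3600 s/hour = 4.53 hours.

t = 4.53 hours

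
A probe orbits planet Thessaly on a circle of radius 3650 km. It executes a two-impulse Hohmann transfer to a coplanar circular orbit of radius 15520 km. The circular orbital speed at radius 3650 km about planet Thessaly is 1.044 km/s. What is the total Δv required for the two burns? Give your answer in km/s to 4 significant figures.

Δv = 0.4783 km/s

From the circular-orbit relation v² = μ/r at r = 3650 km: μ = v²r = (1.044)² × 3650 = 3978.27 km³/s².
Transfer-ellipse semi-major axis a_t = (r₁ + r₂)/2 = (3650 + 15520)/2 = 9585 km.
At r₁ the circular-orbit speed is v₁ = √(μ/r₁) = 1.04400 km/s.
On the transfer ellipse at r₁, vis-viva gives v_p = √[μ(2/r₁ − 1/a_t)] = 1.32847 km/s.
First burn Δv₁ = |v_p − v₁| = 0.28447 km/s.
At r₂, v₂ = √(μ/r₂) = 0.50629 km/s.
Transfer-orbit speed at r₂: v_a = √[μ(2/r₂ − 1/a_t)] = 0.31243 km/s.
Second burn Δv₂ = |v₂ − v_a| = 0.19386 km/s.
Total Δv = Δv₁ + Δv₂ = 0.4783 km/s.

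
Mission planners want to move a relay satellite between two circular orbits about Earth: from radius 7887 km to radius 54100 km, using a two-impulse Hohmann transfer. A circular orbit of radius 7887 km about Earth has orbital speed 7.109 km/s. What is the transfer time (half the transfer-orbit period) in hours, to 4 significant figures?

From the circular-orbit relation v² = μ/r at r = 7887 km: μ = v²r = (7.109)² × 7887 = 3.98592×10^5 km³/s².
Semi-major axis of the transfer orbit: a_t = (7887 + 54100)/2 = 30993.5 km.
By Kepler's third law the transfer-orbit period is T = 2π√(a_t³/μ), so t = T/2 = 27150 s.
Converting: 27150 s ÷ 3600 s/hour = 7.542 hours.

t = 7.542 hours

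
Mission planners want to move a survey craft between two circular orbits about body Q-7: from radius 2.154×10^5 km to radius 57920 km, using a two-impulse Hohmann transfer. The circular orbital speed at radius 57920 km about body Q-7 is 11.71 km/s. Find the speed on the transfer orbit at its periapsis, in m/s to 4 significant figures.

v = 14700 m/s

From the circular-orbit relation v² = μ/r at r = 57920 km: μ = v²r = (11.71)² × 57920 = 7.94223×10^6 km³/s².
Transfer-ellipse semi-major axis a_t = (r₁ + r₂)/2 = (2.154×10^5 + 57920)/2 = 1.3666×10^5 km.
At periapsis, r = 57920 km.
Vis-viva: v = √[μ(2/r − 1/a_t)] = √[7.94223×10^6 × (2/57920 − 1/1.3666×10^5)] = 14.70 km/s.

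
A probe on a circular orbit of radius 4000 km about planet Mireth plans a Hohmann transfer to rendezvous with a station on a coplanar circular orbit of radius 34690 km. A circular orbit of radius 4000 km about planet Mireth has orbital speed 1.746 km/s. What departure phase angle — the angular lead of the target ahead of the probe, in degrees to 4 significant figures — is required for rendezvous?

φ = 105.0°

From the circular-orbit relation v² = μ/r at r = 4000 km: μ = v²r = (1.746)² × 4000 = 12194.1 km³/s².
Transfer-ellipse semi-major axis a_t = (r₁ + r₂)/2 = (4000 + 34690)/2 = 19345 km.
Transfer time t = π√(a_t³/μ) = 76547 s.
The target's mean motion on its circular orbit is ω₂ = √(μ/r₂³) = 1.7091×10^-5 rad/s.
Angle swept by the target during transfer: ω₂·t = 1.3083 rad = 74.96°.
The probe traverses 180° on the transfer ellipse, so the target must lead by 180° − 74.96° = 105.0°.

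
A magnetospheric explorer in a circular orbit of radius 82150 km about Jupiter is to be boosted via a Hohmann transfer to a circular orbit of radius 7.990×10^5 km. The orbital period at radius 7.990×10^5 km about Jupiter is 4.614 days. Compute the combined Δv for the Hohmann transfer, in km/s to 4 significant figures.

Δv = 20.77 km/s

From Kepler's third law T² = 4π²r³/μ at r = 7.990×10^5 km, T = 4.614 days = 4.614 × 86400 s = 3.986496×10^5 s: μ = 4π²r³/T² = 1.26712×10^8 km³/s².
Transfer-ellipse semi-major axis a_t = (r₁ + r₂)/2 = (82150 + 7.990×10^5)/2 = 4.40575×10^5 km.
At r₁ the circular-orbit speed is v₁ = √(μ/r₁) = 39.274 km/s.
On the transfer ellipse at r₁, vis-viva equation gives v_p = √[μ(2/r₁ − 1/a_t)] = 52.889 km/s.
First burn Δv₁ = |v_p − v₁| = 13.615 km/s.
Circular speed at r₂: v₂ = √(μ/r₂) = 12.5932 km/s.
Transfer-orbit speed at r₂: v_a = √[μ(2/r₂ − 1/a_t)] = 5.43787 km/s.
Second burn Δv₂ = |v₂ − v_a| = 7.1553 km/s.
Total Δv = Δv₁ + Δv₂ = 20.77 km/s.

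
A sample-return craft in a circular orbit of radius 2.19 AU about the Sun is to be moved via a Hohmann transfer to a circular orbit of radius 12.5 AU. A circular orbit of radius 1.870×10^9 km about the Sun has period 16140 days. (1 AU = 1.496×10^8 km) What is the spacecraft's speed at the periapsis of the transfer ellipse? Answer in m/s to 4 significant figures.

v = 26260 m/s

From Kepler's third law T² = 4π²r³/μ at r = 1.870×10^9 km, T = 16140 days = 16140 × 86400 s = 1.394496×10^9 s: μ = 4π²r³/T² = 1.32755×10^11 km³/s².
In km: r₁ = 2.19 × 1.496×10^8 = 3.27624×10^8 km; r₂ = 12.5 × 1.496×10^8 = 1.870×10^9 km.
Transfer-ellipse semi-major axis a_t = (r₁ + r₂)/2 = (3.27624×10^8 + 1.870×10^9)/2 = 1.098812×10^9 km.
At periapsis, r = 3.27624×10^8 km.
Vis-viva: v = √[μ(2/r − 1/a_t)] = √[1.32755×10^11 × (2/3.27624×10^8 − 1/1.098812×10^9)] = 26.26 km/s.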